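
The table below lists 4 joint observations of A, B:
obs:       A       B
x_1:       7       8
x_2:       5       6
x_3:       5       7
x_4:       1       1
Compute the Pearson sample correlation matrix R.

Step 1 — column means:
  mean(A) = (7 + 5 + 5 + 1) / 4 = 18/4 = 4.5
  mean(B) = (8 + 6 + 7 + 1) / 4 = 22/4 = 5.5

Step 2 — sample variances and covariances s[i,j] = (1/(n-1)) · Σ_k (x_{k,i} - mean_i) · (x_{k,j} - mean_j), with n-1 = 3:
  s[A,A] = ((2.5)·(2.5) + (0.5)·(0.5) + (0.5)·(0.5) + (-3.5)·(-3.5)) / 3 = 19/3 = 6.3333
  s[A,B] = ((2.5)·(2.5) + (0.5)·(0.5) + (0.5)·(1.5) + (-3.5)·(-4.5)) / 3 = 23/3 = 7.6667
  s[B,B] = ((2.5)·(2.5) + (0.5)·(0.5) + (1.5)·(1.5) + (-4.5)·(-4.5)) / 3 = 29/3 = 9.6667
  Sample standard deviations s_i = √(s[i,i]):
  s(A) = √(6.3333) = 2.5166
  s(B) = √(9.6667) = 3.1091

Step 3 — r_{ij} = s_{ij} / (s_i · s_j):
  r[A,A] = 1 (diagonal).
  r[A,B] = 7.6667 / (2.5166 · 3.1091) = 7.6667 / 7.8245 = 0.9798
  r[B,B] = 1 (diagonal).

R is symmetric with unit diagonal. Assembling:

R = [[1, 0.9798],
 [0.9798, 1]]


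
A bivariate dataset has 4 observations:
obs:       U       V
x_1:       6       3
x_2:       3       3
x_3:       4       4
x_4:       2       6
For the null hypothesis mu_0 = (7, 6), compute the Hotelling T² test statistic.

Step 1 — sample mean vector:
  mean(U) = (6 + 3 + 4 + 2) / 4 = 15/4 = 3.75
  mean(V) = (3 + 3 + 4 + 6) / 4 = 16/4 = 4
  x̄ = (3.75, 4),  deviation x̄ - mu_0 = (3.75, 4) - (7, 6) = (-3.25, -2).

Step 2 — sample covariance matrix, S[i,j] = (1/(n-1)) · Σ_k (x_{k,i} - mean_i) · (x_{k,j} - mean_j), divisor n-1 = 3:
  S[U,U] = ((2.25)·(2.25) + (-0.75)·(-0.75) + (0.25)·(0.25) + (-1.75)·(-1.75)) / 3 = 8.75/3 = 2.9167
  S[U,V] = ((2.25)·(-1) + (-0.75)·(-1) + (0.25)·(0) + (-1.75)·(2)) / 3 = -5/3 = -1.6667
  S[V,V] = ((-1)·(-1) + (-1)·(-1) + (0)·(0) + (2)·(2)) / 3 = 6/3 = 2
  S = [[2.9167, -1.6667],
 [-1.6667, 2]].

Step 3 — invert S. det(S) = 2.9167·2 - (-1.6667)² = 3.0556.
  S^{-1} = (1/det) · [[d, -b], [-b, a]] = [[0.6545, 0.5455],
 [0.5455, 0.9545]].

Step 4 — quadratic form (x̄ - mu_0)^T · S^{-1} · (x̄ - mu_0):
  S^{-1} · (x̄ - mu_0) = (-3.2182, -3.6818),
  (x̄ - mu_0)^T · [...] = (-3.25)·(-3.2182) + (-2)·(-3.6818) = 17.8227.

Step 5 — scale by n: T² = 4 · 17.8227 = 71.2909.

T² ≈ 71.2909


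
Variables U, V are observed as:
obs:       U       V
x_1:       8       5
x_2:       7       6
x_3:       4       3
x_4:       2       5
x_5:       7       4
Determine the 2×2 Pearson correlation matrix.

Step 1 — column means:
  mean(U) = (8 + 7 + 4 + 2 + 7) / 5 = 28/5 = 5.6
  mean(V) = (5 + 6 + 3 + 5 + 4) / 5 = 23/5 = 4.6

Step 2 — sample variances and covariances s[i,j] = (1/(n-1)) · Σ_k (x_{k,i} - mean_i) · (x_{k,j} - mean_j), with n-1 = 4:
  s[U,U] = ((2.4)·(2.4) + (1.4)·(1.4) + (-1.6)·(-1.6) + (-3.6)·(-3.6) + (1.4)·(1.4)) / 4 = 25.2/4 = 6.3
  s[U,V] = ((2.4)·(0.4) + (1.4)·(1.4) + (-1.6)·(-1.6) + (-3.6)·(0.4) + (1.4)·(-0.6)) / 4 = 3.2/4 = 0.8
  s[V,V] = ((0.4)·(0.4) + (1.4)·(1.4) + (-1.6)·(-1.6) + (0.4)·(0.4) + (-0.6)·(-0.6)) / 4 = 5.2/4 = 1.3
  Sample standard deviations s_i = √(s[i,i]):
  s(U) = √(6.3) = 2.51
  s(V) = √(1.3) = 1.1402

Step 3 — r_{ij} = s_{ij} / (s_i · s_j):
  r[U,U] = 1 (diagonal).
  r[U,V] = 0.8 / (2.51 · 1.1402) = 0.8 / 2.8618 = 0.2795
  r[V,V] = 1 (diagonal).

R is symmetric with unit diagonal. Assembling:

R = [[1, 0.2795],
 [0.2795, 1]]


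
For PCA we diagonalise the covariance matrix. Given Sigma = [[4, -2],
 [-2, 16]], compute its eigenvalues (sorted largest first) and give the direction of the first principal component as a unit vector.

Step 1 — characteristic polynomial of 2×2 Sigma:
  det(Sigma - λI) = λ² - trace · λ + det = 0.
  trace = 4 + 16 = 20, det = 4·16 - (-2)² = 60.
Step 2 — discriminant:
  Δ = trace² - 4·det = 400 - 240 = 160.
Step 3 — eigenvalues:
  λ = (trace ± √Δ)/2 = (20 ± 12.6491)/2,
  λ_1 = 16.3246,  λ_2 = 3.6754.

Step 4 — unit eigenvector for λ_1: solve (Sigma - λ_1 I)v = 0. First row:
  (4 - 16.3246)·v_x + (-2)·v_y = 0, i.e. (-12.3246)·v_x + (-2)·v_y = 0,
  so v ∝ (b, λ_1 - a) = (-2, 12.3246); multiply by -1 so the first entry is positive: u = (2, -12.3246).
  ||u|| = √((2)² + (-12.3246)²) = √(155.8947) ≈ 12.4858,
  v_1 = u/||u|| ≈ (0.1602, -0.9871) (||v_1|| = 1).

λ_1 = 16.3246,  λ_2 = 3.6754;  v_1 ≈ (0.1602, -0.9871)


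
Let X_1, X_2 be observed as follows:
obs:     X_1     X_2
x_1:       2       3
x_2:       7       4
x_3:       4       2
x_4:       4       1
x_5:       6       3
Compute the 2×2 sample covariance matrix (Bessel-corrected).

Step 1 — column means:
  mean(X_1) = (2 + 7 + 4 + 4 + 6) / 5 = 23/5 = 4.6
  mean(X_2) = (3 + 4 + 2 + 1 + 3) / 5 = 13/5 = 2.6

Step 2 — sample covariance S[i,j] = (1/(n-1)) · Σ_k (x_{k,i} - mean_i) · (x_{k,j} - mean_j), with n-1 = 4.
  S[X_1,X_1] = ((-2.6)·(-2.6) + (2.4)·(2.4) + (-0.6)·(-0.6) + (-0.6)·(-0.6) + (1.4)·(1.4)) / 4 = 15.2/4 = 3.8
  S[X_1,X_2] = ((-2.6)·(0.4) + (2.4)·(1.4) + (-0.6)·(-0.6) + (-0.6)·(-1.6) + (1.4)·(0.4)) / 4 = 4.2/4 = 1.05
  S[X_2,X_2] = ((0.4)·(0.4) + (1.4)·(1.4) + (-0.6)·(-0.6) + (-1.6)·(-1.6) + (0.4)·(0.4)) / 4 = 5.2/4 = 1.3

S is symmetric (S[j,i] = S[i,j]). Assembling:

S = [[3.8, 1.05],
 [1.05, 1.3]]


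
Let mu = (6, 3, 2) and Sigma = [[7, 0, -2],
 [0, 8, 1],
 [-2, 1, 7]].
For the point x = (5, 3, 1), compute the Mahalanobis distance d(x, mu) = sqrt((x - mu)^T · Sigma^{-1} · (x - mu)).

Step 1 — centre the observation: (x - mu) = (-1, 0, -1).

Step 2 — invert Sigma (cofactor / det for 3×3, or solve directly):
  Sigma^{-1} = [[0.1558, -0.0057, 0.0453],
 [-0.0057, 0.1275, -0.0198],
 [0.0453, -0.0198, 0.1586]].

Step 3 — form the quadratic (x - mu)^T · Sigma^{-1} · (x - mu):
  Sigma^{-1} · (x - mu) = (-0.2011, 0.0255, -0.204).
  (x - mu)^T · [Sigma^{-1} · (x - mu)] = (-1)·(-0.2011) + (0)·(0.0255) + (-1)·(-0.204) = 0.4051.

Step 4 — take square root: d = √(0.4051) ≈ 0.6365.

d(x, mu) = √(0.4051) ≈ 0.6365


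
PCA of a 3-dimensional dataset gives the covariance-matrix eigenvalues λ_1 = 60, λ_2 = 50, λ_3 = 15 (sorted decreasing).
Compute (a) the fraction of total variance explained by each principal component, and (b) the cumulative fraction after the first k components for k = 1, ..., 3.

Step 1 — total variance = trace(Sigma) = Σ λ_i = 60 + 50 + 15 = 125.

Step 2 — fraction explained by component i = λ_i / Σ λ:
  PC1: 60/125 = 0.48
  PC2: 50/125 = 0.4
  PC3: 15/125 = 0.12

Step 3 — cumulative fraction after k components = (λ_1 + ... + λ_k) / Σ λ:
  k = 1: 60/125 = 0.48
  k = 2: (60 + 50)/125 = 110/125 = 0.88
  k = 3: (60 + 50 + 15)/125 = 125/125 = 1

Summary (fraction, with percent):

explained: PC1 0.48 (48%), PC2 0.4 (40%), PC3 0.12 (12%);  cumulative: 0.48, 0.88, 1


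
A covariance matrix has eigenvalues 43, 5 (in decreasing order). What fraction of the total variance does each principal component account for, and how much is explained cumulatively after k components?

Step 1 — total variance = trace(Sigma) = Σ λ_i = 43 + 5 = 48.

Step 2 — fraction explained by component i = λ_i / Σ λ:
  PC1: 43/48 = 0.8958
  PC2: 5/48 = 0.1042

Step 3 — cumulative fraction after k components = (λ_1 + ... + λ_k) / Σ λ:
  k = 1: 43/48 = 0.8958
  k = 2: (43 + 5)/48 = 48/48 = 1

Summary (fraction, with percent):

explained: PC1 0.8958 (89.58%), PC2 0.1042 (10.42%);  cumulative: 0.8958, 1


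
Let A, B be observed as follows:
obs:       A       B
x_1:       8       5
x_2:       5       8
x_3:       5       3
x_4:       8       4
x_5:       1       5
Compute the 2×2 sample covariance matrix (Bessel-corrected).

Step 1 — column means:
  mean(A) = (8 + 5 + 5 + 8 + 1) / 5 = 27/5 = 5.4
  mean(B) = (5 + 8 + 3 + 4 + 5) / 5 = 25/5 = 5

Step 2 — sample covariance S[i,j] = (1/(n-1)) · Σ_k (x_{k,i} - mean_i) · (x_{k,j} - mean_j), with n-1 = 4.
  S[A,A] = ((2.6)·(2.6) + (-0.4)·(-0.4) + (-0.4)·(-0.4) + (2.6)·(2.6) + (-4.4)·(-4.4)) / 4 = 33.2/4 = 8.3
  S[A,B] = ((2.6)·(0) + (-0.4)·(3) + (-0.4)·(-2) + (2.6)·(-1) + (-4.4)·(0)) / 4 = -3/4 = -0.75
  S[B,B] = ((0)·(0) + (3)·(3) + (-2)·(-2) + (-1)·(-1) + (0)·(0)) / 4 = 14/4 = 3.5

S is symmetric (S[j,i] = S[i,j]). Assembling:

S = [[8.3, -0.75],
 [-0.75, 3.5]]


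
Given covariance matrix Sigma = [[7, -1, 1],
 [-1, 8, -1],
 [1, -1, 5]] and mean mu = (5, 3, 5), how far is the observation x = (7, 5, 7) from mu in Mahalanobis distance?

Step 1 — centre the observation: (x - mu) = (2, 2, 2).

Step 2 — invert Sigma (cofactor / det for 3×3, or solve directly):
  Sigma^{-1} = [[0.1489, 0.0153, -0.0267],
 [0.0153, 0.1298, 0.0229],
 [-0.0267, 0.0229, 0.2099]].

Step 3 — form the quadratic (x - mu)^T · Sigma^{-1} · (x - mu):
  Sigma^{-1} · (x - mu) = (0.2748, 0.3359, 0.4122).
  (x - mu)^T · [Sigma^{-1} · (x - mu)] = (2)·(0.2748) + (2)·(0.3359) + (2)·(0.4122) = 2.0458.

Step 4 — take square root: d = √(2.0458) ≈ 1.4303.

d(x, mu) = √(2.0458) ≈ 1.4303


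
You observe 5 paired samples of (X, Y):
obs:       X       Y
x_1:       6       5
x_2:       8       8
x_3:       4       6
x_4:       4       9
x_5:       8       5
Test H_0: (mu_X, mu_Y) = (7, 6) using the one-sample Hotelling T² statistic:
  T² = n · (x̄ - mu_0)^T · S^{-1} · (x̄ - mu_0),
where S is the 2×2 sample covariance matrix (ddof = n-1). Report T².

Step 1 — sample mean vector:
  mean(X) = (6 + 8 + 4 + 4 + 8) / 5 = 30/5 = 6
  mean(Y) = (5 + 8 + 6 + 9 + 5) / 5 = 33/5 = 6.6
  x̄ = (6, 6.6),  deviation x̄ - mu_0 = (6, 6.6) - (7, 6) = (-1, 0.6).

Step 2 — sample covariance matrix, S[i,j] = (1/(n-1)) · Σ_k (x_{k,i} - mean_i) · (x_{k,j} - mean_j), divisor n-1 = 4:
  S[X,X] = ((0)·(0) + (2)·(2) + (-2)·(-2) + (-2)·(-2) + (2)·(2)) / 4 = 16/4 = 4
  S[X,Y] = ((0)·(-1.6) + (2)·(1.4) + (-2)·(-0.6) + (-2)·(2.4) + (2)·(-1.6)) / 4 = -4/4 = -1
  S[Y,Y] = ((-1.6)·(-1.6) + (1.4)·(1.4) + (-0.6)·(-0.6) + (2.4)·(2.4) + (-1.6)·(-1.6)) / 4 = 13.2/4 = 3.3
  S = [[4, -1],
 [-1, 3.3]].

Step 3 — invert S. det(S) = 4·3.3 - (-1)² = 12.2.
  S^{-1} = (1/det) · [[d, -b], [-b, a]] = [[0.2705, 0.082],
 [0.082, 0.3279]].

Step 4 — quadratic form (x̄ - mu_0)^T · S^{-1} · (x̄ - mu_0):
  S^{-1} · (x̄ - mu_0) = (-0.2213, 0.1148),
  (x̄ - mu_0)^T · [...] = (-1)·(-0.2213) + (0.6)·(0.1148) = 0.2902.

Step 5 — scale by n: T² = 5 · 0.2902 = 1.4508.

T² ≈ 1.4508


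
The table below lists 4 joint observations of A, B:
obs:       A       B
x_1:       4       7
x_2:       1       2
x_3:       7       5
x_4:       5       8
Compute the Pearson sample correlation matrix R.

Step 1 — column means:
  mean(A) = (4 + 1 + 7 + 5) / 4 = 17/4 = 4.25
  mean(B) = (7 + 2 + 5 + 8) / 4 = 22/4 = 5.5

Step 2 — sample variances and covariances s[i,j] = (1/(n-1)) · Σ_k (x_{k,i} - mean_i) · (x_{k,j} - mean_j), with n-1 = 3:
  s[A,A] = ((-0.25)·(-0.25) + (-3.25)·(-3.25) + (2.75)·(2.75) + (0.75)·(0.75)) / 3 = 18.75/3 = 6.25
  s[A,B] = ((-0.25)·(1.5) + (-3.25)·(-3.5) + (2.75)·(-0.5) + (0.75)·(2.5)) / 3 = 11.5/3 = 3.8333
  s[B,B] = ((1.5)·(1.5) + (-3.5)·(-3.5) + (-0.5)·(-0.5) + (2.5)·(2.5)) / 3 = 21/3 = 7
  Sample standard deviations s_i = √(s[i,i]):
  s(A) = √(6.25) = 2.5
  s(B) = √(7) = 2.6458

Step 3 — r_{ij} = s_{ij} / (s_i · s_j):
  r[A,A] = 1 (diagonal).
  r[A,B] = 3.8333 / (2.5 · 2.6458) = 3.8333 / 6.6144 = 0.5795
  r[B,B] = 1 (diagonal).

R is symmetric with unit diagonal. Assembling:

R = [[1, 0.5795],
 [0.5795, 1]]


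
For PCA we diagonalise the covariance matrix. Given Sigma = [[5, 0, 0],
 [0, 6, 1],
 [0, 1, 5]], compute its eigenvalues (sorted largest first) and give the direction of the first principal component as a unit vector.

Step 1 — characteristic polynomial p(λ) = det(λI - Sigma) = λ³ - tr·λ² + c_1·λ - det, where tr = trace, c_1 = sum of the principal 2×2 minors, det = det(Sigma):
  tr = 5 + 6 + 5 = 16,
  c_1 = (5·6 - (0)²) + (5·5 - (0)²) + (6·5 - (1)²) = 30 + 25 + 29 = 84,
  det = 5·(6·5 - (1)²) - (0)·((0)·5 - (1)·(0)) + (0)·((0)·(1) - 6·(0)) = 5·(29) - (0)·(0) + (0)·(0) = 145.
  So p(λ) = λ³ - 16λ² + 84λ - 145.
Step 2 — look for an integer root (rational root theorem: any rational root is an integer divisor of 145). Testing λ = 5:
  p(5) = 125 - 400 + 420 - 145 = 0  ✓
  Dividing out (λ - 5): p(λ) = (λ - 5)(λ² - 11λ + 29).
Step 3 — remaining eigenvalues from the quadratic λ² - 11λ + 29 = 0:
  Δ = 11² - 4·29 = 121 - 116 = 5,  λ = (11 ± √5)/2 = (11 ± 2.2361)/2 ≈ 6.618 or 4.382.
  Sorted: λ_1 = 6.618,  λ_2 = 5,  λ_3 = 4.382  (check: sum = 16 = tr ✓).

Step 4 — unit eigenvector for λ_1 ≈ 6.618: v spans the null space of (Sigma - λ_1 I), whose rows are
  r_1 = (-1.618, 0, 0),  r_2 = (0, -0.618, 1),  r_3 = (0, 1, -1.618).
  v is orthogonal to every row, so take v ∝ r_1 × r_2 = ((0)·(1) - (0)·(-0.618), (0)·(0) - (-1.618)·(1), (-1.618)·(-0.618) - (0)·(0)) ≈ (0, 1.618, 1).
  Let u = (0, 1.618, 1).
  ||u|| = √((0)² + (1.618)² + (1)²) = √(3.618) ≈ 1.9021,  v_1 = u/||u|| ≈ (0, 0.8507, 0.5257) (||v_1|| = 1).

λ_1 = 6.618,  λ_2 = 5,  λ_3 = 4.382;  v_1 ≈ (0, 0.8507, 0.5257)


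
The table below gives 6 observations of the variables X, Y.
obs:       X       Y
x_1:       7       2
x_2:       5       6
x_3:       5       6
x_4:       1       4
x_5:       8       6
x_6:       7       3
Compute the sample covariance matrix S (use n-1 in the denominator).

Step 1 — column means:
  mean(X) = (7 + 5 + 5 + 1 + 8 + 7) / 6 = 33/6 = 5.5
  mean(Y) = (2 + 6 + 6 + 4 + 6 + 3) / 6 = 27/6 = 4.5

Step 2 — sample covariance S[i,j] = (1/(n-1)) · Σ_k (x_{k,i} - mean_i) · (x_{k,j} - mean_j), with n-1 = 5.
  S[X,X] = ((1.5)·(1.5) + (-0.5)·(-0.5) + (-0.5)·(-0.5) + (-4.5)·(-4.5) + (2.5)·(2.5) + (1.5)·(1.5)) / 5 = 31.5/5 = 6.3
  S[X,Y] = ((1.5)·(-2.5) + (-0.5)·(1.5) + (-0.5)·(1.5) + (-4.5)·(-0.5) + (2.5)·(1.5) + (1.5)·(-1.5)) / 5 = -1.5/5 = -0.3
  S[Y,Y] = ((-2.5)·(-2.5) + (1.5)·(1.5) + (1.5)·(1.5) + (-0.5)·(-0.5) + (1.5)·(1.5) + (-1.5)·(-1.5)) / 5 = 15.5/5 = 3.1

S is symmetric (S[j,i] = S[i,j]). Assembling:

S = [[6.3, -0.3],
 [-0.3, 3.1]]


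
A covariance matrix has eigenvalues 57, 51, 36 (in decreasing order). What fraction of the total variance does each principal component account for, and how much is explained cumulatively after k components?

Step 1 — total variance = trace(Sigma) = Σ λ_i = 57 + 51 + 36 = 144.

Step 2 — fraction explained by component i = λ_i / Σ λ:
  PC1: 57/144 = 0.3958
  PC2: 51/144 = 0.3542
  PC3: 36/144 = 0.25

Step 3 — cumulative fraction after k components = (λ_1 + ... + λ_k) / Σ λ:
  k = 1: 57/144 = 0.3958
  k = 2: (57 + 51)/144 = 108/144 = 0.75
  k = 3: (57 + 51 + 36)/144 = 144/144 = 1

Summary (fraction, with percent):

explained: PC1 0.3958 (39.58%), PC2 0.3542 (35.42%), PC3 0.25 (25%);  cumulative: 0.3958, 0.75, 1


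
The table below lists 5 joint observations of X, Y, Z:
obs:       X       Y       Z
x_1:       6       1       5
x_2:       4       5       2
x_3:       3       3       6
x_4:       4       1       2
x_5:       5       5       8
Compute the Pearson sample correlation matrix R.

Step 1 — column means:
  mean(X) = (6 + 4 + 3 + 4 + 5) / 5 = 22/5 = 4.4
  mean(Y) = (1 + 5 + 3 + 1 + 5) / 5 = 15/5 = 3
  mean(Z) = (5 + 2 + 6 + 2 + 8) / 5 = 23/5 = 4.6

Step 2 — sample variances and covariances s[i,j] = (1/(n-1)) · Σ_k (x_{k,i} - mean_i) · (x_{k,j} - mean_j), with n-1 = 4:
  s[X,X] = ((1.6)·(1.6) + (-0.4)·(-0.4) + (-1.4)·(-1.4) + (-0.4)·(-0.4) + (0.6)·(0.6)) / 4 = 5.2/4 = 1.3
  s[X,Y] = ((1.6)·(-2) + (-0.4)·(2) + (-1.4)·(0) + (-0.4)·(-2) + (0.6)·(2)) / 4 = -2/4 = -0.5
  s[X,Z] = ((1.6)·(0.4) + (-0.4)·(-2.6) + (-1.4)·(1.4) + (-0.4)·(-2.6) + (0.6)·(3.4)) / 4 = 2.8/4 = 0.7
  s[Y,Y] = ((-2)·(-2) + (2)·(2) + (0)·(0) + (-2)·(-2) + (2)·(2)) / 4 = 16/4 = 4
  s[Y,Z] = ((-2)·(0.4) + (2)·(-2.6) + (0)·(1.4) + (-2)·(-2.6) + (2)·(3.4)) / 4 = 6/4 = 1.5
  s[Z,Z] = ((0.4)·(0.4) + (-2.6)·(-2.6) + (1.4)·(1.4) + (-2.6)·(-2.6) + (3.4)·(3.4)) / 4 = 27.2/4 = 6.8
  Sample standard deviations s_i = √(s[i,i]):
  s(X) = √(1.3) = 1.1402
  s(Y) = √(4) = 2
  s(Z) = √(6.8) = 2.6077

Step 3 — r_{ij} = s_{ij} / (s_i · s_j):
  r[X,X] = 1 (diagonal).
  r[X,Y] = -0.5 / (1.1402 · 2) = -0.5 / 2.2804 = -0.2193
  r[X,Z] = 0.7 / (1.1402 · 2.6077) = 0.7 / 2.9732 = 0.2354
  r[Y,Y] = 1 (diagonal).
  r[Y,Z] = 1.5 / (2 · 2.6077) = 1.5 / 5.2154 = 0.2876
  r[Z,Z] = 1 (diagonal).

R is symmetric with unit diagonal. Assembling:

R = [[1, -0.2193, 0.2354],
 [-0.2193, 1, 0.2876],
 [0.2354, 0.2876, 1]]


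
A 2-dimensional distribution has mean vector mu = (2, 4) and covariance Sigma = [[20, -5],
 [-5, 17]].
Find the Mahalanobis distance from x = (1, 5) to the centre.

Step 1 — centre the observation: (x - mu) = (-1, 1).

Step 2 — invert Sigma. det(Sigma) = 20·17 - (-5)² = 315.
  Sigma^{-1} = (1/det) · [[d, -b], [-b, a]] = [[0.054, 0.0159],
 [0.0159, 0.0635]].

Step 3 — form the quadratic (x - mu)^T · Sigma^{-1} · (x - mu):
  Sigma^{-1} · (x - mu) = (-0.0381, 0.0476).
  (x - mu)^T · [Sigma^{-1} · (x - mu)] = (-1)·(-0.0381) + (1)·(0.0476) = 0.0857.

Step 4 — take square root: d = √(0.0857) ≈ 0.2928.

d(x, mu) = √(0.0857) ≈ 0.2928


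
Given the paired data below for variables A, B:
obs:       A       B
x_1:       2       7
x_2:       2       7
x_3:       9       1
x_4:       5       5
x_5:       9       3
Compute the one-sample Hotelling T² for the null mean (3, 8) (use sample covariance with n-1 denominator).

Step 1 — sample mean vector:
  mean(A) = (2 + 2 + 9 + 5 + 9) / 5 = 27/5 = 5.4
  mean(B) = (7 + 7 + 1 + 5 + 3) / 5 = 23/5 = 4.6
  x̄ = (5.4, 4.6),  deviation x̄ - mu_0 = (5.4, 4.6) - (3, 8) = (2.4, -3.4).

Step 2 — sample covariance matrix, S[i,j] = (1/(n-1)) · Σ_k (x_{k,i} - mean_i) · (x_{k,j} - mean_j), divisor n-1 = 4:
  S[A,A] = ((-3.4)·(-3.4) + (-3.4)·(-3.4) + (3.6)·(3.6) + (-0.4)·(-0.4) + (3.6)·(3.6)) / 4 = 49.2/4 = 12.3
  S[A,B] = ((-3.4)·(2.4) + (-3.4)·(2.4) + (3.6)·(-3.6) + (-0.4)·(0.4) + (3.6)·(-1.6)) / 4 = -35.2/4 = -8.8
  S[B,B] = ((2.4)·(2.4) + (2.4)·(2.4) + (-3.6)·(-3.6) + (0.4)·(0.4) + (-1.6)·(-1.6)) / 4 = 27.2/4 = 6.8
  S = [[12.3, -8.8],
 [-8.8, 6.8]].

Step 3 — invert S. det(S) = 12.3·6.8 - (-8.8)² = 6.2.
  S^{-1} = (1/det) · [[d, -b], [-b, a]] = [[1.0968, 1.4194],
 [1.4194, 1.9839]].

Step 4 — quadratic form (x̄ - mu_0)^T · S^{-1} · (x̄ - mu_0):
  S^{-1} · (x̄ - mu_0) = (-2.1935, -3.3387),
  (x̄ - mu_0)^T · [...] = (2.4)·(-2.1935) + (-3.4)·(-3.3387) = 6.0871.

Step 5 — scale by n: T² = 5 · 6.0871 = 30.4355.

T² ≈ 30.4355


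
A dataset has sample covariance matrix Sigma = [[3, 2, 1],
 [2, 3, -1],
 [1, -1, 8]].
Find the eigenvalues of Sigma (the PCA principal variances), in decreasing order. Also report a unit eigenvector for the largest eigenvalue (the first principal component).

Step 1 — characteristic polynomial p(λ) = det(λI - Sigma) = λ³ - tr·λ² + c_1·λ - det, where tr = trace, c_1 = sum of the principal 2×2 minors, det = det(Sigma):
  tr = 3 + 3 + 8 = 14,
  c_1 = (3·3 - (2)²) + (3·8 - (1)²) + (3·8 - (-1)²) = 5 + 23 + 23 = 51,
  det = 3·(3·8 - (-1)²) - (2)·((2)·8 - (-1)·(1)) + (1)·((2)·(-1) - 3·(1)) = 3·(23) - (2)·(17) + (1)·(-5) = 30.
  So p(λ) = λ³ - 14λ² + 51λ - 30.
Step 2 — look for an integer root (rational root theorem: any rational root is an integer divisor of 30). Testing λ = 5:
  p(5) = 125 - 350 + 255 - 30 = 0  ✓
  Dividing out (λ - 5): p(λ) = (λ - 5)(λ² - 9λ + 6).
Step 3 — remaining eigenvalues from the quadratic λ² - 9λ + 6 = 0:
  Δ = 9² - 4·6 = 81 - 24 = 57,  λ = (9 ± √57)/2 = (9 ± 7.5498)/2 ≈ 8.2749 or 0.7251.
  Sorted: λ_1 = 8.2749,  λ_2 = 5,  λ_3 = 0.7251  (check: sum = 14 = tr ✓).

Step 4 — unit eigenvector for λ_1 ≈ 8.2749: v spans the null space of (Sigma - λ_1 I), whose rows are
  r_1 = (-5.2749, 2, 1),  r_2 = (2, -5.2749, -1),  r_3 = (1, -1, -0.2749).
  v is orthogonal to every row, so take v ∝ r_1 × r_2 = ((2)·(-1) - (1)·(-5.2749), (1)·(2) - (-5.2749)·(-1), (-5.2749)·(-5.2749) - (2)·(2)) ≈ (3.2749, -3.2749, 23.8248).
  Let u = (3.2749, -3.2749, 23.8248).
  ||u|| = √((3.2749)² + (-3.2749)² + (23.8248)²) = √(589.069) ≈ 24.2707,  v_1 = u/||u|| ≈ (0.1349, -0.1349, 0.9816) (||v_1|| = 1).

λ_1 = 8.2749,  λ_2 = 5,  λ_3 = 0.7251;  v_1 ≈ (0.1349, -0.1349, 0.9816)


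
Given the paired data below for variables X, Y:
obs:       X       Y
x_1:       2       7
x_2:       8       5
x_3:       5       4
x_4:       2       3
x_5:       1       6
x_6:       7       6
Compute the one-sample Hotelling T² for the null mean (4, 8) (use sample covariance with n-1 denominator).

Step 1 — sample mean vector:
  mean(X) = (2 + 8 + 5 + 2 + 1 + 7) / 6 = 25/6 = 4.1667
  mean(Y) = (7 + 5 + 4 + 3 + 6 + 6) / 6 = 31/6 = 5.1667
  x̄ = (4.1667, 5.1667),  deviation x̄ - mu_0 = (4.1667, 5.1667) - (4, 8) = (0.1667, -2.8333).

Step 2 — sample covariance matrix, S[i,j] = (1/(n-1)) · Σ_k (x_{k,i} - mean_i) · (x_{k,j} - mean_j), divisor n-1 = 5:
  S[X,X] = ((-2.1667)·(-2.1667) + (3.8333)·(3.8333) + (0.8333)·(0.8333) + (-2.1667)·(-2.1667) + (-3.1667)·(-3.1667) + (2.8333)·(2.8333)) / 5 = 42.8333/5 = 8.5667
  S[X,Y] = ((-2.1667)·(1.8333) + (3.8333)·(-0.1667) + (0.8333)·(-1.1667) + (-2.1667)·(-2.1667) + (-3.1667)·(0.8333) + (2.8333)·(0.8333)) / 5 = -1.1667/5 = -0.2333
  S[Y,Y] = ((1.8333)·(1.8333) + (-0.1667)·(-0.1667) + (-1.1667)·(-1.1667) + (-2.1667)·(-2.1667) + (0.8333)·(0.8333) + (0.8333)·(0.8333)) / 5 = 10.8333/5 = 2.1667
  S = [[8.5667, -0.2333],
 [-0.2333, 2.1667]].

Step 3 — invert S. det(S) = 8.5667·2.1667 - (-0.2333)² = 18.5067.
  S^{-1} = (1/det) · [[d, -b], [-b, a]] = [[0.1171, 0.0126],
 [0.0126, 0.4629]].

Step 4 — quadratic form (x̄ - mu_0)^T · S^{-1} · (x̄ - mu_0):
  S^{-1} · (x̄ - mu_0) = (-0.0162, -1.3094),
  (x̄ - mu_0)^T · [...] = (0.1667)·(-0.0162) + (-2.8333)·(-1.3094) = 3.7074.

Step 5 — scale by n: T² = 6 · 3.7074 = 22.2442.

T² ≈ 22.2442


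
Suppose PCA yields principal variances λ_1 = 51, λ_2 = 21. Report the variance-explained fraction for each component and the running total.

Step 1 — total variance = trace(Sigma) = Σ λ_i = 51 + 21 = 72.

Step 2 — fraction explained by component i = λ_i / Σ λ:
  PC1: 51/72 = 0.7083
  PC2: 21/72 = 0.2917

Step 3 — cumulative fraction after k components = (λ_1 + ... + λ_k) / Σ λ:
  k = 1: 51/72 = 0.7083
  k = 2: (51 + 21)/72 = 72/72 = 1

Summary (fraction, with percent):

explained: PC1 0.7083 (70.83%), PC2 0.2917 (29.17%);  cumulative: 0.7083, 1


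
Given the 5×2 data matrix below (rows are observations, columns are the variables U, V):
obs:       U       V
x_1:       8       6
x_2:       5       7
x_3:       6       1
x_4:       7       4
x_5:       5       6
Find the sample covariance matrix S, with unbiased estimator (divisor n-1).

Step 1 — column means:
  mean(U) = (8 + 5 + 6 + 7 + 5) / 5 = 31/5 = 6.2
  mean(V) = (6 + 7 + 1 + 4 + 6) / 5 = 24/5 = 4.8

Step 2 — sample covariance S[i,j] = (1/(n-1)) · Σ_k (x_{k,i} - mean_i) · (x_{k,j} - mean_j), with n-1 = 4.
  S[U,U] = ((1.8)·(1.8) + (-1.2)·(-1.2) + (-0.2)·(-0.2) + (0.8)·(0.8) + (-1.2)·(-1.2)) / 4 = 6.8/4 = 1.7
  S[U,V] = ((1.8)·(1.2) + (-1.2)·(2.2) + (-0.2)·(-3.8) + (0.8)·(-0.8) + (-1.2)·(1.2)) / 4 = -1.8/4 = -0.45
  S[V,V] = ((1.2)·(1.2) + (2.2)·(2.2) + (-3.8)·(-3.8) + (-0.8)·(-0.8) + (1.2)·(1.2)) / 4 = 22.8/4 = 5.7

S is symmetric (S[j,i] = S[i,j]). Assembling:

S = [[1.7, -0.45],
 [-0.45, 5.7]]


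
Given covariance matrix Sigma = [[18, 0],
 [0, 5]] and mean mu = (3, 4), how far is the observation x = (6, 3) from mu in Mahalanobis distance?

Step 1 — centre the observation: (x - mu) = (3, -1).

Step 2 — invert Sigma. det(Sigma) = 18·5 - (0)² = 90.
  Sigma^{-1} = (1/det) · [[d, -b], [-b, a]] = [[0.0556, 0],
 [0, 0.2]].

Step 3 — form the quadratic (x - mu)^T · Sigma^{-1} · (x - mu):
  Sigma^{-1} · (x - mu) = (0.1667, -0.2).
  (x - mu)^T · [Sigma^{-1} · (x - mu)] = (3)·(0.1667) + (-1)·(-0.2) = 0.7.

Step 4 — take square root: d = √(0.7) ≈ 0.8367.

d(x, mu) = √(0.7) ≈ 0.8367


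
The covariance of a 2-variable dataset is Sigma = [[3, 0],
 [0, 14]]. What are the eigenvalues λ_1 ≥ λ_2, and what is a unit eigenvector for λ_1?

Step 1 — characteristic polynomial of 2×2 Sigma:
  det(Sigma - λI) = λ² - trace · λ + det = 0.
  trace = 3 + 14 = 17, det = 3·14 - (0)² = 42.
Step 2 — discriminant:
  Δ = trace² - 4·det = 289 - 168 = 121.
Step 3 — eigenvalues:
  λ = (trace ± √Δ)/2 = (17 ± 11)/2,
  λ_1 = 14,  λ_2 = 3.

Step 4 — unit eigenvector for λ_1: Sigma is diagonal, so its eigenvectors are the coordinate axes. λ_1 = 14 is the diagonal entry on the second coordinate axis, hence
  v_1 = (0, 1) (||v_1|| = 1).

λ_1 = 14,  λ_2 = 3;  v_1 ≈ (0, 1)


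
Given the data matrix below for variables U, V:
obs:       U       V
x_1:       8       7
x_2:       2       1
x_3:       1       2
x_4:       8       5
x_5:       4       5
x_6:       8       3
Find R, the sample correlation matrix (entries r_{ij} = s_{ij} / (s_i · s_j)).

Step 1 — column means:
  mean(U) = (8 + 2 + 1 + 8 + 4 + 8) / 6 = 31/6 = 5.1667
  mean(V) = (7 + 1 + 2 + 5 + 5 + 3) / 6 = 23/6 = 3.8333

Step 2 — sample variances and covariances s[i,j] = (1/(n-1)) · Σ_k (x_{k,i} - mean_i) · (x_{k,j} - mean_j), with n-1 = 5:
  s[U,U] = ((2.8333)·(2.8333) + (-3.1667)·(-3.1667) + (-4.1667)·(-4.1667) + (2.8333)·(2.8333) + (-1.1667)·(-1.1667) + (2.8333)·(2.8333)) / 5 = 52.8333/5 = 10.5667
  s[U,V] = ((2.8333)·(3.1667) + (-3.1667)·(-2.8333) + (-4.1667)·(-1.8333) + (2.8333)·(1.1667) + (-1.1667)·(1.1667) + (2.8333)·(-0.8333)) / 5 = 25.1667/5 = 5.0333
  s[V,V] = ((3.1667)·(3.1667) + (-2.8333)·(-2.8333) + (-1.8333)·(-1.8333) + (1.1667)·(1.1667) + (1.1667)·(1.1667) + (-0.8333)·(-0.8333)) / 5 = 24.8333/5 = 4.9667
  Sample standard deviations s_i = √(s[i,i]):
  s(U) = √(10.5667) = 3.2506
  s(V) = √(4.9667) = 2.2286

Step 3 — r_{ij} = s_{ij} / (s_i · s_j):
  r[U,U] = 1 (diagonal).
  r[U,V] = 5.0333 / (3.2506 · 2.2286) = 5.0333 / 7.2444 = 0.6948
  r[V,V] = 1 (diagonal).

R is symmetric with unit diagonal. Assembling:

R = [[1, 0.6948],
 [0.6948, 1]]


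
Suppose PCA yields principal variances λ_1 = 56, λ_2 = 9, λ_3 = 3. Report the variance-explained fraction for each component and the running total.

Step 1 — total variance = trace(Sigma) = Σ λ_i = 56 + 9 + 3 = 68.

Step 2 — fraction explained by component i = λ_i / Σ λ:
  PC1: 56/68 = 0.8235
  PC2: 9/68 = 0.1324
  PC3: 3/68 = 0.0441

Step 3 — cumulative fraction after k components = (λ_1 + ... + λ_k) / Σ λ:
  k = 1: 56/68 = 0.8235
  k = 2: (56 + 9)/68 = 65/68 = 0.9559
  k = 3: (56 + 9 + 3)/68 = 68/68 = 1

Summary (fraction, with percent):

explained: PC1 0.8235 (82.35%), PC2 0.1324 (13.24%), PC3 0.0441 (4.41%);  cumulative: 0.8235, 0.9559, 1


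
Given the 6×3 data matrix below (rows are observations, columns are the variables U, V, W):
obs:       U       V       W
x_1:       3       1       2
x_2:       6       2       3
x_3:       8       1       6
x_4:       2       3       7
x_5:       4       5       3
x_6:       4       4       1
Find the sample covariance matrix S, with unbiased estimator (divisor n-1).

Step 1 — column means:
  mean(U) = (3 + 6 + 8 + 2 + 4 + 4) / 6 = 27/6 = 4.5
  mean(V) = (1 + 2 + 1 + 3 + 5 + 4) / 6 = 16/6 = 2.6667
  mean(W) = (2 + 3 + 6 + 7 + 3 + 1) / 6 = 22/6 = 3.6667

Step 2 — sample covariance S[i,j] = (1/(n-1)) · Σ_k (x_{k,i} - mean_i) · (x_{k,j} - mean_j), with n-1 = 5.
  S[U,U] = ((-1.5)·(-1.5) + (1.5)·(1.5) + (3.5)·(3.5) + (-2.5)·(-2.5) + (-0.5)·(-0.5) + (-0.5)·(-0.5)) / 5 = 23.5/5 = 4.7
  S[U,V] = ((-1.5)·(-1.6667) + (1.5)·(-0.6667) + (3.5)·(-1.6667) + (-2.5)·(0.3333) + (-0.5)·(2.3333) + (-0.5)·(1.3333)) / 5 = -7/5 = -1.4
  S[U,W] = ((-1.5)·(-1.6667) + (1.5)·(-0.6667) + (3.5)·(2.3333) + (-2.5)·(3.3333) + (-0.5)·(-0.6667) + (-0.5)·(-2.6667)) / 5 = 3/5 = 0.6
  S[V,V] = ((-1.6667)·(-1.6667) + (-0.6667)·(-0.6667) + (-1.6667)·(-1.6667) + (0.3333)·(0.3333) + (2.3333)·(2.3333) + (1.3333)·(1.3333)) / 5 = 13.3333/5 = 2.6667
  S[V,W] = ((-1.6667)·(-1.6667) + (-0.6667)·(-0.6667) + (-1.6667)·(2.3333) + (0.3333)·(3.3333) + (2.3333)·(-0.6667) + (1.3333)·(-2.6667)) / 5 = -4.6667/5 = -0.9333
  S[W,W] = ((-1.6667)·(-1.6667) + (-0.6667)·(-0.6667) + (2.3333)·(2.3333) + (3.3333)·(3.3333) + (-0.6667)·(-0.6667) + (-2.6667)·(-2.6667)) / 5 = 27.3333/5 = 5.4667

S is symmetric (S[j,i] = S[i,j]). Assembling:

S = [[4.7, -1.4, 0.6],
 [-1.4, 2.6667, -0.9333],
 [0.6, -0.9333, 5.4667]]


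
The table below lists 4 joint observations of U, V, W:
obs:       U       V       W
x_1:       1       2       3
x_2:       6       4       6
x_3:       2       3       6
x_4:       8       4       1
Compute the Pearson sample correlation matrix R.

Step 1 — column means:
  mean(U) = (1 + 6 + 2 + 8) / 4 = 17/4 = 4.25
  mean(V) = (2 + 4 + 3 + 4) / 4 = 13/4 = 3.25
  mean(W) = (3 + 6 + 6 + 1) / 4 = 16/4 = 4

Step 2 — sample variances and covariances s[i,j] = (1/(n-1)) · Σ_k (x_{k,i} - mean_i) · (x_{k,j} - mean_j), with n-1 = 3:
  s[U,U] = ((-3.25)·(-3.25) + (1.75)·(1.75) + (-2.25)·(-2.25) + (3.75)·(3.75)) / 3 = 32.75/3 = 10.9167
  s[U,V] = ((-3.25)·(-1.25) + (1.75)·(0.75) + (-2.25)·(-0.25) + (3.75)·(0.75)) / 3 = 8.75/3 = 2.9167
  s[U,W] = ((-3.25)·(-1) + (1.75)·(2) + (-2.25)·(2) + (3.75)·(-3)) / 3 = -9/3 = -3
  s[V,V] = ((-1.25)·(-1.25) + (0.75)·(0.75) + (-0.25)·(-0.25) + (0.75)·(0.75)) / 3 = 2.75/3 = 0.9167
  s[V,W] = ((-1.25)·(-1) + (0.75)·(2) + (-0.25)·(2) + (0.75)·(-3)) / 3 = 0/3 = 0
  s[W,W] = ((-1)·(-1) + (2)·(2) + (2)·(2) + (-3)·(-3)) / 3 = 18/3 = 6
  Sample standard deviations s_i = √(s[i,i]):
  s(U) = √(10.9167) = 3.304
  s(V) = √(0.9167) = 0.9574
  s(W) = √(6) = 2.4495

Step 3 — r_{ij} = s_{ij} / (s_i · s_j):
  r[U,U] = 1 (diagonal).
  r[U,V] = 2.9167 / (3.304 · 0.9574) = 2.9167 / 3.1634 = 0.922
  r[U,W] = -3 / (3.304 · 2.4495) = -3 / 8.0932 = -0.3707
  r[V,V] = 1 (diagonal).
  r[V,W] = 0 / (0.9574 · 2.4495) = 0 / 2.3452 = 0
  r[W,W] = 1 (diagonal).

R is symmetric with unit diagonal. Assembling:

R = [[1, 0.922, -0.3707],
 [0.922, 1, 0],
 [-0.3707, 0, 1]]


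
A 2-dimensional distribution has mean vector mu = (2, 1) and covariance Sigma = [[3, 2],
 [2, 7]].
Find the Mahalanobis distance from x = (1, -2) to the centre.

Step 1 — centre the observation: (x - mu) = (-1, -3).

Step 2 — invert Sigma. det(Sigma) = 3·7 - (2)² = 17.
  Sigma^{-1} = (1/det) · [[d, -b], [-b, a]] = [[0.4118, -0.1176],
 [-0.1176, 0.1765]].

Step 3 — form the quadratic (x - mu)^T · Sigma^{-1} · (x - mu):
  Sigma^{-1} · (x - mu) = (-0.0588, -0.4118).
  (x - mu)^T · [Sigma^{-1} · (x - mu)] = (-1)·(-0.0588) + (-3)·(-0.4118) = 1.2941.

Step 4 — take square root: d = √(1.2941) ≈ 1.1376.

d(x, mu) = √(1.2941) ≈ 1.1376


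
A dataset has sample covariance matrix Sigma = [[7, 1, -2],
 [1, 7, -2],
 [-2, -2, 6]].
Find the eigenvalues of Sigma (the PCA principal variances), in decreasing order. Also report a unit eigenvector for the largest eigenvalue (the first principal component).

Step 1 — characteristic polynomial p(λ) = det(λI - Sigma) = λ³ - tr·λ² + c_1·λ - det, where tr = trace, c_1 = sum of the principal 2×2 minors, det = det(Sigma):
  tr = 7 + 7 + 6 = 20,
  c_1 = (7·7 - (1)²) + (7·6 - (-2)²) + (7·6 - (-2)²) = 48 + 38 + 38 = 124,
  det = 7·(7·6 - (-2)²) - (1)·((1)·6 - (-2)·(-2)) + (-2)·((1)·(-2) - 7·(-2)) = 7·(38) - (1)·(2) + (-2)·(12) = 240.
  So p(λ) = λ³ - 20λ² + 124λ - 240.
Step 2 — look for an integer root (rational root theorem: any rational root is an integer divisor of 240). Testing λ = 4:
  p(4) = 64 - 320 + 496 - 240 = 0  ✓
  Dividing out (λ - 4): p(λ) = (λ - 4)(λ² - 16λ + 60).
Step 3 — remaining eigenvalues from the quadratic λ² - 16λ + 60 = 0:
  Δ = 16² - 4·60 = 256 - 240 = 16,  λ = (16 ± √16)/2 = (16 ± 4)/2 = 10 or 6.
  Sorted: λ_1 = 10,  λ_2 = 6,  λ_3 = 4  (check: sum = 20 = tr ✓).

Step 4 — unit eigenvector for λ_1 = 10: v spans the null space of (Sigma - λ_1 I), whose rows are
  r_1 = (-3, 1, -2),  r_2 = (1, -3, -2),  r_3 = (-2, -2, -4).
  v is orthogonal to every row, so take v ∝ r_1 × r_2 = ((1)·(-2) - (-2)·(-3), (-2)·(1) - (-3)·(-2), (-3)·(-3) - (1)·(1)) = (-8, -8, 8).
  Rescale (divide by 8; multiply by -1 so the first nonzero entry is positive): u = (1, 1, -1).
  ||u|| = √((1)² + (1)² + (-1)²) = √(3) ≈ 1.7321,  v_1 = u/||u|| ≈ (0.5774, 0.5774, -0.5774) (||v_1|| = 1).

λ_1 = 10,  λ_2 = 6,  λ_3 = 4;  v_1 ≈ (0.5774, 0.5774, -0.5774)


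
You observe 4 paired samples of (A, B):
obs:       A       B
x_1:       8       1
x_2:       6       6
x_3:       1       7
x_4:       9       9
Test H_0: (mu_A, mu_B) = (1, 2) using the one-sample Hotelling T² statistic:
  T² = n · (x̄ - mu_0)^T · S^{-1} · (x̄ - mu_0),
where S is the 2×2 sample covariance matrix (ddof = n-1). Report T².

Step 1 — sample mean vector:
  mean(A) = (8 + 6 + 1 + 9) / 4 = 24/4 = 6
  mean(B) = (1 + 6 + 7 + 9) / 4 = 23/4 = 5.75
  x̄ = (6, 5.75),  deviation x̄ - mu_0 = (6, 5.75) - (1, 2) = (5, 3.75).

Step 2 — sample covariance matrix, S[i,j] = (1/(n-1)) · Σ_k (x_{k,i} - mean_i) · (x_{k,j} - mean_j), divisor n-1 = 3:
  S[A,A] = ((2)·(2) + (0)·(0) + (-5)·(-5) + (3)·(3)) / 3 = 38/3 = 12.6667
  S[A,B] = ((2)·(-4.75) + (0)·(0.25) + (-5)·(1.25) + (3)·(3.25)) / 3 = -6/3 = -2
  S[B,B] = ((-4.75)·(-4.75) + (0.25)·(0.25) + (1.25)·(1.25) + (3.25)·(3.25)) / 3 = 34.75/3 = 11.5833
  S = [[12.6667, -2],
 [-2, 11.5833]].

Step 3 — invert S. det(S) = 12.6667·11.5833 - (-2)² = 142.7222.
  S^{-1} = (1/det) · [[d, -b], [-b, a]] = [[0.0812, 0.014],
 [0.014, 0.0888]].

Step 4 — quadratic form (x̄ - mu_0)^T · S^{-1} · (x̄ - mu_0):
  S^{-1} · (x̄ - mu_0) = (0.4583, 0.4029),
  (x̄ - mu_0)^T · [...] = (5)·(0.4583) + (3.75)·(0.4029) = 3.8025.

Step 5 — scale by n: T² = 4 · 3.8025 = 15.2102.

T² ≈ 15.2102


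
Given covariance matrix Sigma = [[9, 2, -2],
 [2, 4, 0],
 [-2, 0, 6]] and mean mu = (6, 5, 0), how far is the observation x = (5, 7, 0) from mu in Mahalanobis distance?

Step 1 — centre the observation: (x - mu) = (-1, 2, 0).

Step 2 — invert Sigma (cofactor / det for 3×3, or solve directly):
  Sigma^{-1} = [[0.1364, -0.0682, 0.0455],
 [-0.0682, 0.2841, -0.0227],
 [0.0455, -0.0227, 0.1818]].

Step 3 — form the quadratic (x - mu)^T · Sigma^{-1} · (x - mu):
  Sigma^{-1} · (x - mu) = (-0.2727, 0.6364, -0.0909).
  (x - mu)^T · [Sigma^{-1} · (x - mu)] = (-1)·(-0.2727) + (2)·(0.6364) + (0)·(-0.0909) = 1.5455.

Step 4 — take square root: d = √(1.5455) ≈ 1.2432.

d(x, mu) = √(1.5455) ≈ 1.2432


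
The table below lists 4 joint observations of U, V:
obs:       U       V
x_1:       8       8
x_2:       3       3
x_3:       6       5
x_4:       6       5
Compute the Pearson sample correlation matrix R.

Step 1 — column means:
  mean(U) = (8 + 3 + 6 + 6) / 4 = 23/4 = 5.75
  mean(V) = (8 + 3 + 5 + 5) / 4 = 21/4 = 5.25

Step 2 — sample variances and covariances s[i,j] = (1/(n-1)) · Σ_k (x_{k,i} - mean_i) · (x_{k,j} - mean_j), with n-1 = 3:
  s[U,U] = ((2.25)·(2.25) + (-2.75)·(-2.75) + (0.25)·(0.25) + (0.25)·(0.25)) / 3 = 12.75/3 = 4.25
  s[U,V] = ((2.25)·(2.75) + (-2.75)·(-2.25) + (0.25)·(-0.25) + (0.25)·(-0.25)) / 3 = 12.25/3 = 4.0833
  s[V,V] = ((2.75)·(2.75) + (-2.25)·(-2.25) + (-0.25)·(-0.25) + (-0.25)·(-0.25)) / 3 = 12.75/3 = 4.25
  Sample standard deviations s_i = √(s[i,i]):
  s(U) = √(4.25) = 2.0616
  s(V) = √(4.25) = 2.0616

Step 3 — r_{ij} = s_{ij} / (s_i · s_j):
  r[U,U] = 1 (diagonal).
  r[U,V] = 4.0833 / (2.0616 · 2.0616) = 4.0833 / 4.25 = 0.9608
  r[V,V] = 1 (diagonal).

R is symmetric with unit diagonal. Assembling:

R = [[1, 0.9608],
 [0.9608, 1]]


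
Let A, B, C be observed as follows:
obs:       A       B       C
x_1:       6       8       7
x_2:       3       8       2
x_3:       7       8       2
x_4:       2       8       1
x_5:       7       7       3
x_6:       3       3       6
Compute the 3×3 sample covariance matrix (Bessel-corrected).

Step 1 — column means:
  mean(A) = (6 + 3 + 7 + 2 + 7 + 3) / 6 = 28/6 = 4.6667
  mean(B) = (8 + 8 + 8 + 8 + 7 + 3) / 6 = 42/6 = 7
  mean(C) = (7 + 2 + 2 + 1 + 3 + 6) / 6 = 21/6 = 3.5

Step 2 — sample covariance S[i,j] = (1/(n-1)) · Σ_k (x_{k,i} - mean_i) · (x_{k,j} - mean_j), with n-1 = 5.
  S[A,A] = ((1.3333)·(1.3333) + (-1.6667)·(-1.6667) + (2.3333)·(2.3333) + (-2.6667)·(-2.6667) + (2.3333)·(2.3333) + (-1.6667)·(-1.6667)) / 5 = 25.3333/5 = 5.0667
  S[A,B] = ((1.3333)·(1) + (-1.6667)·(1) + (2.3333)·(1) + (-2.6667)·(1) + (2.3333)·(0) + (-1.6667)·(-4)) / 5 = 6/5 = 1.2
  S[A,C] = ((1.3333)·(3.5) + (-1.6667)·(-1.5) + (2.3333)·(-1.5) + (-2.6667)·(-2.5) + (2.3333)·(-0.5) + (-1.6667)·(2.5)) / 5 = 5/5 = 1
  S[B,B] = ((1)·(1) + (1)·(1) + (1)·(1) + (1)·(1) + (0)·(0) + (-4)·(-4)) / 5 = 20/5 = 4
  S[B,C] = ((1)·(3.5) + (1)·(-1.5) + (1)·(-1.5) + (1)·(-2.5) + (0)·(-0.5) + (-4)·(2.5)) / 5 = -12/5 = -2.4
  S[C,C] = ((3.5)·(3.5) + (-1.5)·(-1.5) + (-1.5)·(-1.5) + (-2.5)·(-2.5) + (-0.5)·(-0.5) + (2.5)·(2.5)) / 5 = 29.5/5 = 5.9

S is symmetric (S[j,i] = S[i,j]). Assembling:

S = [[5.0667, 1.2, 1],
 [1.2, 4, -2.4],
 [1, -2.4, 5.9]]


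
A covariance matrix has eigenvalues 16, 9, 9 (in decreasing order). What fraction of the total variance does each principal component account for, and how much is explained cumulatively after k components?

Step 1 — total variance = trace(Sigma) = Σ λ_i = 16 + 9 + 9 = 34.

Step 2 — fraction explained by component i = λ_i / Σ λ:
  PC1: 16/34 = 0.4706
  PC2: 9/34 = 0.2647
  PC3: 9/34 = 0.2647

Step 3 — cumulative fraction after k components = (λ_1 + ... + λ_k) / Σ λ:
  k = 1: 16/34 = 0.4706
  k = 2: (16 + 9)/34 = 25/34 = 0.7353
  k = 3: (16 + 9 + 9)/34 = 34/34 = 1

Summary (fraction, with percent):

explained: PC1 0.4706 (47.06%), PC2 0.2647 (26.47%), PC3 0.2647 (26.47%);  cumulative: 0.4706, 0.7353, 1


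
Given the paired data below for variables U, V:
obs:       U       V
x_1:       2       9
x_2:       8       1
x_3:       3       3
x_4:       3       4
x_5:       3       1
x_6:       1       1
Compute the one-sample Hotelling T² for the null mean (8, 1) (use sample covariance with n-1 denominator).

Step 1 — sample mean vector:
  mean(U) = (2 + 8 + 3 + 3 + 3 + 1) / 6 = 20/6 = 3.3333
  mean(V) = (9 + 1 + 3 + 4 + 1 + 1) / 6 = 19/6 = 3.1667
  x̄ = (3.3333, 3.1667),  deviation x̄ - mu_0 = (3.3333, 3.1667) - (8, 1) = (-4.6667, 2.1667).

Step 2 — sample covariance matrix, S[i,j] = (1/(n-1)) · Σ_k (x_{k,i} - mean_i) · (x_{k,j} - mean_j), divisor n-1 = 5:
  S[U,U] = ((-1.3333)·(-1.3333) + (4.6667)·(4.6667) + (-0.3333)·(-0.3333) + (-0.3333)·(-0.3333) + (-0.3333)·(-0.3333) + (-2.3333)·(-2.3333)) / 5 = 29.3333/5 = 5.8667
  S[U,V] = ((-1.3333)·(5.8333) + (4.6667)·(-2.1667) + (-0.3333)·(-0.1667) + (-0.3333)·(0.8333) + (-0.3333)·(-2.1667) + (-2.3333)·(-2.1667)) / 5 = -12.3333/5 = -2.4667
  S[V,V] = ((5.8333)·(5.8333) + (-2.1667)·(-2.1667) + (-0.1667)·(-0.1667) + (0.8333)·(0.8333) + (-2.1667)·(-2.1667) + (-2.1667)·(-2.1667)) / 5 = 48.8333/5 = 9.7667
  S = [[5.8667, -2.4667],
 [-2.4667, 9.7667]].

Step 3 — invert S. det(S) = 5.8667·9.7667 - (-2.4667)² = 51.2133.
  S^{-1} = (1/det) · [[d, -b], [-b, a]] = [[0.1907, 0.0482],
 [0.0482, 0.1146]].

Step 4 — quadratic form (x̄ - mu_0)^T · S^{-1} · (x̄ - mu_0):
  S^{-1} · (x̄ - mu_0) = (-0.7856, 0.0234),
  (x̄ - mu_0)^T · [...] = (-4.6667)·(-0.7856) + (2.1667)·(0.0234) = 3.7169.

Step 5 — scale by n: T² = 6 · 3.7169 = 22.3015.

T² ≈ 22.3015


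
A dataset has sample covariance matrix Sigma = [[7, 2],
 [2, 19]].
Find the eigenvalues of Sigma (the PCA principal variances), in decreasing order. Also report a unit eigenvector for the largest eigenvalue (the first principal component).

Step 1 — characteristic polynomial of 2×2 Sigma:
  det(Sigma - λI) = λ² - trace · λ + det = 0.
  trace = 7 + 19 = 26, det = 7·19 - (2)² = 129.
Step 2 — discriminant:
  Δ = trace² - 4·det = 676 - 516 = 160.
Step 3 — eigenvalues:
  λ = (trace ± √Δ)/2 = (26 ± 12.6491)/2,
  λ_1 = 19.3246,  λ_2 = 6.6754.

Step 4 — unit eigenvector for λ_1: solve (Sigma - λ_1 I)v = 0. First row:
  (7 - 19.3246)·v_x + (2)·v_y = 0, i.e. (-12.3246)·v_x + (2)·v_y = 0,
  so v ∝ (b, λ_1 - a) = (2, 12.3246) = u.
  ||u|| = √((2)² + (12.3246)²) = √(155.8947) ≈ 12.4858,
  v_1 = u/||u|| ≈ (0.1602, 0.9871) (||v_1|| = 1).

λ_1 = 19.3246,  λ_2 = 6.6754;  v_1 ≈ (0.1602, 0.9871)
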